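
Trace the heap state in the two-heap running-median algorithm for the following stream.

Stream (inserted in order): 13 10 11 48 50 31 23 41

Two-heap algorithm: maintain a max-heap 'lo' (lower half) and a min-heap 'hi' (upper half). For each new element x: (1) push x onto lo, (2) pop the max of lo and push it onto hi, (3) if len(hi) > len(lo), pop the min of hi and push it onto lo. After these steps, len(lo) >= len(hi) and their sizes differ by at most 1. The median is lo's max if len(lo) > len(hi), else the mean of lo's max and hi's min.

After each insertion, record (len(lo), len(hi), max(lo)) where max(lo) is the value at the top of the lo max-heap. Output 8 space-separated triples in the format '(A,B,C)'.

Step 1: insert 13 -> lo=[13] hi=[] -> (len(lo)=1, len(hi)=0, max(lo)=13)
Step 2: insert 10 -> lo=[10] hi=[13] -> (len(lo)=1, len(hi)=1, max(lo)=10)
Step 3: insert 11 -> lo=[10, 11] hi=[13] -> (len(lo)=2, len(hi)=1, max(lo)=11)
Step 4: insert 48 -> lo=[10, 11] hi=[13, 48] -> (len(lo)=2, len(hi)=2, max(lo)=11)
Step 5: insert 50 -> lo=[10, 11, 13] hi=[48, 50] -> (len(lo)=3, len(hi)=2, max(lo)=13)
Step 6: insert 31 -> lo=[10, 11, 13] hi=[31, 48, 50] -> (len(lo)=3, len(hi)=3, max(lo)=13)
Step 7: insert 23 -> lo=[10, 11, 13, 23] hi=[31, 48, 50] -> (len(lo)=4, len(hi)=3, max(lo)=23)
Step 8: insert 41 -> lo=[10, 11, 13, 23] hi=[31, 41, 48, 50] -> (len(lo)=4, len(hi)=4, max(lo)=23)

Answer: (1,0,13) (1,1,10) (2,1,11) (2,2,11) (3,2,13) (3,3,13) (4,3,23) (4,4,23)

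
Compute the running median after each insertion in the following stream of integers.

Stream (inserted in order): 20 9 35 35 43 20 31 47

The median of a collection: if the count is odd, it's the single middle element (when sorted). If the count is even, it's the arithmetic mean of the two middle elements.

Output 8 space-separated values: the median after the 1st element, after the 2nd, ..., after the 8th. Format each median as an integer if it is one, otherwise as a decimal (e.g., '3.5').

Answer: 20 14.5 20 27.5 35 27.5 31 33

Derivation:
Step 1: insert 20 -> lo=[20] (size 1, max 20) hi=[] (size 0) -> median=20
Step 2: insert 9 -> lo=[9] (size 1, max 9) hi=[20] (size 1, min 20) -> median=14.5
Step 3: insert 35 -> lo=[9, 20] (size 2, max 20) hi=[35] (size 1, min 35) -> median=20
Step 4: insert 35 -> lo=[9, 20] (size 2, max 20) hi=[35, 35] (size 2, min 35) -> median=27.5
Step 5: insert 43 -> lo=[9, 20, 35] (size 3, max 35) hi=[35, 43] (size 2, min 35) -> median=35
Step 6: insert 20 -> lo=[9, 20, 20] (size 3, max 20) hi=[35, 35, 43] (size 3, min 35) -> median=27.5
Step 7: insert 31 -> lo=[9, 20, 20, 31] (size 4, max 31) hi=[35, 35, 43] (size 3, min 35) -> median=31
Step 8: insert 47 -> lo=[9, 20, 20, 31] (size 4, max 31) hi=[35, 35, 43, 47] (size 4, min 35) -> median=33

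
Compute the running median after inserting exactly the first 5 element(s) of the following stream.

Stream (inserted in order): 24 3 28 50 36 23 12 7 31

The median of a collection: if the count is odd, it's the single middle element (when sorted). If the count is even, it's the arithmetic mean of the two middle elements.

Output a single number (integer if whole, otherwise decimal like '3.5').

Step 1: insert 24 -> lo=[24] (size 1, max 24) hi=[] (size 0) -> median=24
Step 2: insert 3 -> lo=[3] (size 1, max 3) hi=[24] (size 1, min 24) -> median=13.5
Step 3: insert 28 -> lo=[3, 24] (size 2, max 24) hi=[28] (size 1, min 28) -> median=24
Step 4: insert 50 -> lo=[3, 24] (size 2, max 24) hi=[28, 50] (size 2, min 28) -> median=26
Step 5: insert 36 -> lo=[3, 24, 28] (size 3, max 28) hi=[36, 50] (size 2, min 36) -> median=28

Answer: 28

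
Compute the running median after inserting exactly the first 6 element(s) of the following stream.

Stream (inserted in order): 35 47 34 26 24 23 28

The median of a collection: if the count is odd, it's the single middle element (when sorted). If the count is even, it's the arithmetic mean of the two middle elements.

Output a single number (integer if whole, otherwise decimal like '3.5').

Step 1: insert 35 -> lo=[35] (size 1, max 35) hi=[] (size 0) -> median=35
Step 2: insert 47 -> lo=[35] (size 1, max 35) hi=[47] (size 1, min 47) -> median=41
Step 3: insert 34 -> lo=[34, 35] (size 2, max 35) hi=[47] (size 1, min 47) -> median=35
Step 4: insert 26 -> lo=[26, 34] (size 2, max 34) hi=[35, 47] (size 2, min 35) -> median=34.5
Step 5: insert 24 -> lo=[24, 26, 34] (size 3, max 34) hi=[35, 47] (size 2, min 35) -> median=34
Step 6: insert 23 -> lo=[23, 24, 26] (size 3, max 26) hi=[34, 35, 47] (size 3, min 34) -> median=30

Answer: 30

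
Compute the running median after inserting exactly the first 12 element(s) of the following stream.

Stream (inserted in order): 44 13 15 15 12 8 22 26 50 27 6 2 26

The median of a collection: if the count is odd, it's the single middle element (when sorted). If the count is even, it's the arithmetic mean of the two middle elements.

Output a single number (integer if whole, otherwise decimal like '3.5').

Step 1: insert 44 -> lo=[44] (size 1, max 44) hi=[] (size 0) -> median=44
Step 2: insert 13 -> lo=[13] (size 1, max 13) hi=[44] (size 1, min 44) -> median=28.5
Step 3: insert 15 -> lo=[13, 15] (size 2, max 15) hi=[44] (size 1, min 44) -> median=15
Step 4: insert 15 -> lo=[13, 15] (size 2, max 15) hi=[15, 44] (size 2, min 15) -> median=15
Step 5: insert 12 -> lo=[12, 13, 15] (size 3, max 15) hi=[15, 44] (size 2, min 15) -> median=15
Step 6: insert 8 -> lo=[8, 12, 13] (size 3, max 13) hi=[15, 15, 44] (size 3, min 15) -> median=14
Step 7: insert 22 -> lo=[8, 12, 13, 15] (size 4, max 15) hi=[15, 22, 44] (size 3, min 15) -> median=15
Step 8: insert 26 -> lo=[8, 12, 13, 15] (size 4, max 15) hi=[15, 22, 26, 44] (size 4, min 15) -> median=15
Step 9: insert 50 -> lo=[8, 12, 13, 15, 15] (size 5, max 15) hi=[22, 26, 44, 50] (size 4, min 22) -> median=15
Step 10: insert 27 -> lo=[8, 12, 13, 15, 15] (size 5, max 15) hi=[22, 26, 27, 44, 50] (size 5, min 22) -> median=18.5
Step 11: insert 6 -> lo=[6, 8, 12, 13, 15, 15] (size 6, max 15) hi=[22, 26, 27, 44, 50] (size 5, min 22) -> median=15
Step 12: insert 2 -> lo=[2, 6, 8, 12, 13, 15] (size 6, max 15) hi=[15, 22, 26, 27, 44, 50] (size 6, min 15) -> median=15

Answer: 15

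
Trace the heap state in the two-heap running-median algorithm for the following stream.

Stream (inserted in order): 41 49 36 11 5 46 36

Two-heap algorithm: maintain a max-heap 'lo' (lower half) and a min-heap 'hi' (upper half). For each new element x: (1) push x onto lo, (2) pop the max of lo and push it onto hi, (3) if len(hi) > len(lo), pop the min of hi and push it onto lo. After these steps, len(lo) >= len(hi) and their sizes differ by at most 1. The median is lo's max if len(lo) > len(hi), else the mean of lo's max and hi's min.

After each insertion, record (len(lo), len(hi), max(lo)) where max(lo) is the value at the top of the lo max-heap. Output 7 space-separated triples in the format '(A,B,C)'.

Answer: (1,0,41) (1,1,41) (2,1,41) (2,2,36) (3,2,36) (3,3,36) (4,3,36)

Derivation:
Step 1: insert 41 -> lo=[41] hi=[] -> (len(lo)=1, len(hi)=0, max(lo)=41)
Step 2: insert 49 -> lo=[41] hi=[49] -> (len(lo)=1, len(hi)=1, max(lo)=41)
Step 3: insert 36 -> lo=[36, 41] hi=[49] -> (len(lo)=2, len(hi)=1, max(lo)=41)
Step 4: insert 11 -> lo=[11, 36] hi=[41, 49] -> (len(lo)=2, len(hi)=2, max(lo)=36)
Step 5: insert 5 -> lo=[5, 11, 36] hi=[41, 49] -> (len(lo)=3, len(hi)=2, max(lo)=36)
Step 6: insert 46 -> lo=[5, 11, 36] hi=[41, 46, 49] -> (len(lo)=3, len(hi)=3, max(lo)=36)
Step 7: insert 36 -> lo=[5, 11, 36, 36] hi=[41, 46, 49] -> (len(lo)=4, len(hi)=3, max(lo)=36)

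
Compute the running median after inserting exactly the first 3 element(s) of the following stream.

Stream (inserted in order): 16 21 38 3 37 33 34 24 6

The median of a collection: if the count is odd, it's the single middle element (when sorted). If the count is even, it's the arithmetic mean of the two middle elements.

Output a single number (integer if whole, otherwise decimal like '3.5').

Answer: 21

Derivation:
Step 1: insert 16 -> lo=[16] (size 1, max 16) hi=[] (size 0) -> median=16
Step 2: insert 21 -> lo=[16] (size 1, max 16) hi=[21] (size 1, min 21) -> median=18.5
Step 3: insert 38 -> lo=[16, 21] (size 2, max 21) hi=[38] (size 1, min 38) -> median=21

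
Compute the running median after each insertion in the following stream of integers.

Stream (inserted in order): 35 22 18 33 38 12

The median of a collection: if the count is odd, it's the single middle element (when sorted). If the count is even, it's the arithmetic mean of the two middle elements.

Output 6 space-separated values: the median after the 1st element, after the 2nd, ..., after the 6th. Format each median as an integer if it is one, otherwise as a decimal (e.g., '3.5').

Answer: 35 28.5 22 27.5 33 27.5

Derivation:
Step 1: insert 35 -> lo=[35] (size 1, max 35) hi=[] (size 0) -> median=35
Step 2: insert 22 -> lo=[22] (size 1, max 22) hi=[35] (size 1, min 35) -> median=28.5
Step 3: insert 18 -> lo=[18, 22] (size 2, max 22) hi=[35] (size 1, min 35) -> median=22
Step 4: insert 33 -> lo=[18, 22] (size 2, max 22) hi=[33, 35] (size 2, min 33) -> median=27.5
Step 5: insert 38 -> lo=[18, 22, 33] (size 3, max 33) hi=[35, 38] (size 2, min 35) -> median=33
Step 6: insert 12 -> lo=[12, 18, 22] (size 3, max 22) hi=[33, 35, 38] (size 3, min 33) -> median=27.5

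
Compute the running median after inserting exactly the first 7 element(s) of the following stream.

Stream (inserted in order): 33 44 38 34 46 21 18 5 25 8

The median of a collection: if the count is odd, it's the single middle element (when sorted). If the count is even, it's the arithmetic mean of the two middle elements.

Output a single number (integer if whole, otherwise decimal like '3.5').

Answer: 34

Derivation:
Step 1: insert 33 -> lo=[33] (size 1, max 33) hi=[] (size 0) -> median=33
Step 2: insert 44 -> lo=[33] (size 1, max 33) hi=[44] (size 1, min 44) -> median=38.5
Step 3: insert 38 -> lo=[33, 38] (size 2, max 38) hi=[44] (size 1, min 44) -> median=38
Step 4: insert 34 -> lo=[33, 34] (size 2, max 34) hi=[38, 44] (size 2, min 38) -> median=36
Step 5: insert 46 -> lo=[33, 34, 38] (size 3, max 38) hi=[44, 46] (size 2, min 44) -> median=38
Step 6: insert 21 -> lo=[21, 33, 34] (size 3, max 34) hi=[38, 44, 46] (size 3, min 38) -> median=36
Step 7: insert 18 -> lo=[18, 21, 33, 34] (size 4, max 34) hi=[38, 44, 46] (size 3, min 38) -> median=34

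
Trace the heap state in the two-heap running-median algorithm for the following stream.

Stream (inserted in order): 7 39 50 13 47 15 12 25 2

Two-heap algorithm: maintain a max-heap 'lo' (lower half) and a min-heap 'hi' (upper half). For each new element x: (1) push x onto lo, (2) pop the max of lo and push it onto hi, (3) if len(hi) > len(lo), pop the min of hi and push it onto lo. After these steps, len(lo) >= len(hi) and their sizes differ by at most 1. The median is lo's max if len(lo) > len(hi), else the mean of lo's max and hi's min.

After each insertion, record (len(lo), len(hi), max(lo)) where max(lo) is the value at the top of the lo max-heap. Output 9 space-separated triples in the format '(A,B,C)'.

Step 1: insert 7 -> lo=[7] hi=[] -> (len(lo)=1, len(hi)=0, max(lo)=7)
Step 2: insert 39 -> lo=[7] hi=[39] -> (len(lo)=1, len(hi)=1, max(lo)=7)
Step 3: insert 50 -> lo=[7, 39] hi=[50] -> (len(lo)=2, len(hi)=1, max(lo)=39)
Step 4: insert 13 -> lo=[7, 13] hi=[39, 50] -> (len(lo)=2, len(hi)=2, max(lo)=13)
Step 5: insert 47 -> lo=[7, 13, 39] hi=[47, 50] -> (len(lo)=3, len(hi)=2, max(lo)=39)
Step 6: insert 15 -> lo=[7, 13, 15] hi=[39, 47, 50] -> (len(lo)=3, len(hi)=3, max(lo)=15)
Step 7: insert 12 -> lo=[7, 12, 13, 15] hi=[39, 47, 50] -> (len(lo)=4, len(hi)=3, max(lo)=15)
Step 8: insert 25 -> lo=[7, 12, 13, 15] hi=[25, 39, 47, 50] -> (len(lo)=4, len(hi)=4, max(lo)=15)
Step 9: insert 2 -> lo=[2, 7, 12, 13, 15] hi=[25, 39, 47, 50] -> (len(lo)=5, len(hi)=4, max(lo)=15)

Answer: (1,0,7) (1,1,7) (2,1,39) (2,2,13) (3,2,39) (3,3,15) (4,3,15) (4,4,15) (5,4,15)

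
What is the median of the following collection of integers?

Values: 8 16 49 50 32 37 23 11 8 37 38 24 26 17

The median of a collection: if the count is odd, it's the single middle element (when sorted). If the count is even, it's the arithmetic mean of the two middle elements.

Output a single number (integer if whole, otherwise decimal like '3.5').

Step 1: insert 8 -> lo=[8] (size 1, max 8) hi=[] (size 0) -> median=8
Step 2: insert 16 -> lo=[8] (size 1, max 8) hi=[16] (size 1, min 16) -> median=12
Step 3: insert 49 -> lo=[8, 16] (size 2, max 16) hi=[49] (size 1, min 49) -> median=16
Step 4: insert 50 -> lo=[8, 16] (size 2, max 16) hi=[49, 50] (size 2, min 49) -> median=32.5
Step 5: insert 32 -> lo=[8, 16, 32] (size 3, max 32) hi=[49, 50] (size 2, min 49) -> median=32
Step 6: insert 37 -> lo=[8, 16, 32] (size 3, max 32) hi=[37, 49, 50] (size 3, min 37) -> median=34.5
Step 7: insert 23 -> lo=[8, 16, 23, 32] (size 4, max 32) hi=[37, 49, 50] (size 3, min 37) -> median=32
Step 8: insert 11 -> lo=[8, 11, 16, 23] (size 4, max 23) hi=[32, 37, 49, 50] (size 4, min 32) -> median=27.5
Step 9: insert 8 -> lo=[8, 8, 11, 16, 23] (size 5, max 23) hi=[32, 37, 49, 50] (size 4, min 32) -> median=23
Step 10: insert 37 -> lo=[8, 8, 11, 16, 23] (size 5, max 23) hi=[32, 37, 37, 49, 50] (size 5, min 32) -> median=27.5
Step 11: insert 38 -> lo=[8, 8, 11, 16, 23, 32] (size 6, max 32) hi=[37, 37, 38, 49, 50] (size 5, min 37) -> median=32
Step 12: insert 24 -> lo=[8, 8, 11, 16, 23, 24] (size 6, max 24) hi=[32, 37, 37, 38, 49, 50] (size 6, min 32) -> median=28
Step 13: insert 26 -> lo=[8, 8, 11, 16, 23, 24, 26] (size 7, max 26) hi=[32, 37, 37, 38, 49, 50] (size 6, min 32) -> median=26
Step 14: insert 17 -> lo=[8, 8, 11, 16, 17, 23, 24] (size 7, max 24) hi=[26, 32, 37, 37, 38, 49, 50] (size 7, min 26) -> median=25

Answer: 25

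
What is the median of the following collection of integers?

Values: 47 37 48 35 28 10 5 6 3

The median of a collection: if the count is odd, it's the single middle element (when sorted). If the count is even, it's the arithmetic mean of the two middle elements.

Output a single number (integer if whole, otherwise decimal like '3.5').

Answer: 28

Derivation:
Step 1: insert 47 -> lo=[47] (size 1, max 47) hi=[] (size 0) -> median=47
Step 2: insert 37 -> lo=[37] (size 1, max 37) hi=[47] (size 1, min 47) -> median=42
Step 3: insert 48 -> lo=[37, 47] (size 2, max 47) hi=[48] (size 1, min 48) -> median=47
Step 4: insert 35 -> lo=[35, 37] (size 2, max 37) hi=[47, 48] (size 2, min 47) -> median=42
Step 5: insert 28 -> lo=[28, 35, 37] (size 3, max 37) hi=[47, 48] (size 2, min 47) -> median=37
Step 6: insert 10 -> lo=[10, 28, 35] (size 3, max 35) hi=[37, 47, 48] (size 3, min 37) -> median=36
Step 7: insert 5 -> lo=[5, 10, 28, 35] (size 4, max 35) hi=[37, 47, 48] (size 3, min 37) -> median=35
Step 8: insert 6 -> lo=[5, 6, 10, 28] (size 4, max 28) hi=[35, 37, 47, 48] (size 4, min 35) -> median=31.5
Step 9: insert 3 -> lo=[3, 5, 6, 10, 28] (size 5, max 28) hi=[35, 37, 47, 48] (size 4, min 35) -> median=28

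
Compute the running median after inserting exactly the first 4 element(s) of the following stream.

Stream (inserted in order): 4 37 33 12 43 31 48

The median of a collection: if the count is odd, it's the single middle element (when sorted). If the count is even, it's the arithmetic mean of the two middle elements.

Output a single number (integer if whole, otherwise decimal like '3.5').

Answer: 22.5

Derivation:
Step 1: insert 4 -> lo=[4] (size 1, max 4) hi=[] (size 0) -> median=4
Step 2: insert 37 -> lo=[4] (size 1, max 4) hi=[37] (size 1, min 37) -> median=20.5
Step 3: insert 33 -> lo=[4, 33] (size 2, max 33) hi=[37] (size 1, min 37) -> median=33
Step 4: insert 12 -> lo=[4, 12] (size 2, max 12) hi=[33, 37] (size 2, min 33) -> median=22.5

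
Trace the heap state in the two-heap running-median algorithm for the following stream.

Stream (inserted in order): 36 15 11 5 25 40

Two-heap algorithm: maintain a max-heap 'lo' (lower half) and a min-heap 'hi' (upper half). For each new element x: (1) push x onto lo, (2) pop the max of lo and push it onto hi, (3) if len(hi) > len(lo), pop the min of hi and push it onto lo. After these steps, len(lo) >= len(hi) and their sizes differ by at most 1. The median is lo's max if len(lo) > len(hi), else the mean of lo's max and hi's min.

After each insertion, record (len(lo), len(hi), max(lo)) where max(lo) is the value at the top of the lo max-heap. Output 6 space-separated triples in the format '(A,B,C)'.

Answer: (1,0,36) (1,1,15) (2,1,15) (2,2,11) (3,2,15) (3,3,15)

Derivation:
Step 1: insert 36 -> lo=[36] hi=[] -> (len(lo)=1, len(hi)=0, max(lo)=36)
Step 2: insert 15 -> lo=[15] hi=[36] -> (len(lo)=1, len(hi)=1, max(lo)=15)
Step 3: insert 11 -> lo=[11, 15] hi=[36] -> (len(lo)=2, len(hi)=1, max(lo)=15)
Step 4: insert 5 -> lo=[5, 11] hi=[15, 36] -> (len(lo)=2, len(hi)=2, max(lo)=11)
Step 5: insert 25 -> lo=[5, 11, 15] hi=[25, 36] -> (len(lo)=3, len(hi)=2, max(lo)=15)
Step 6: insert 40 -> lo=[5, 11, 15] hi=[25, 36, 40] -> (len(lo)=3, len(hi)=3, max(lo)=15)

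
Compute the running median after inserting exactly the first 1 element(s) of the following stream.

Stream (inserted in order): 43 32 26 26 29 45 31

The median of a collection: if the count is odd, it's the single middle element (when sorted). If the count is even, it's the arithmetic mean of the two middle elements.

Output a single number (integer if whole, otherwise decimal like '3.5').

Step 1: insert 43 -> lo=[43] (size 1, max 43) hi=[] (size 0) -> median=43

Answer: 43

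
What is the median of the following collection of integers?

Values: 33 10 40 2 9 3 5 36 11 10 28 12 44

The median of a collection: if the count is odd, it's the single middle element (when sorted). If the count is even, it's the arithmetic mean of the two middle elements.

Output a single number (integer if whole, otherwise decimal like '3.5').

Step 1: insert 33 -> lo=[33] (size 1, max 33) hi=[] (size 0) -> median=33
Step 2: insert 10 -> lo=[10] (size 1, max 10) hi=[33] (size 1, min 33) -> median=21.5
Step 3: insert 40 -> lo=[10, 33] (size 2, max 33) hi=[40] (size 1, min 40) -> median=33
Step 4: insert 2 -> lo=[2, 10] (size 2, max 10) hi=[33, 40] (size 2, min 33) -> median=21.5
Step 5: insert 9 -> lo=[2, 9, 10] (size 3, max 10) hi=[33, 40] (size 2, min 33) -> median=10
Step 6: insert 3 -> lo=[2, 3, 9] (size 3, max 9) hi=[10, 33, 40] (size 3, min 10) -> median=9.5
Step 7: insert 5 -> lo=[2, 3, 5, 9] (size 4, max 9) hi=[10, 33, 40] (size 3, min 10) -> median=9
Step 8: insert 36 -> lo=[2, 3, 5, 9] (size 4, max 9) hi=[10, 33, 36, 40] (size 4, min 10) -> median=9.5
Step 9: insert 11 -> lo=[2, 3, 5, 9, 10] (size 5, max 10) hi=[11, 33, 36, 40] (size 4, min 11) -> median=10
Step 10: insert 10 -> lo=[2, 3, 5, 9, 10] (size 5, max 10) hi=[10, 11, 33, 36, 40] (size 5, min 10) -> median=10
Step 11: insert 28 -> lo=[2, 3, 5, 9, 10, 10] (size 6, max 10) hi=[11, 28, 33, 36, 40] (size 5, min 11) -> median=10
Step 12: insert 12 -> lo=[2, 3, 5, 9, 10, 10] (size 6, max 10) hi=[11, 12, 28, 33, 36, 40] (size 6, min 11) -> median=10.5
Step 13: insert 44 -> lo=[2, 3, 5, 9, 10, 10, 11] (size 7, max 11) hi=[12, 28, 33, 36, 40, 44] (size 6, min 12) -> median=11

Answer: 11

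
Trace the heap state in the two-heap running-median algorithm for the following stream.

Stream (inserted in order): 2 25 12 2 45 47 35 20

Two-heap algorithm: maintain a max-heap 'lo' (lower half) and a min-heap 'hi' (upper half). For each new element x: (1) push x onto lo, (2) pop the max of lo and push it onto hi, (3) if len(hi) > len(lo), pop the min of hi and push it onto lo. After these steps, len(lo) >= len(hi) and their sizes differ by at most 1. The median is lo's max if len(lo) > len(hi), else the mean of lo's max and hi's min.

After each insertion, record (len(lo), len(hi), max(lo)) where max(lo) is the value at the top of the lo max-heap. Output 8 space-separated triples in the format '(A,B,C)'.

Answer: (1,0,2) (1,1,2) (2,1,12) (2,2,2) (3,2,12) (3,3,12) (4,3,25) (4,4,20)

Derivation:
Step 1: insert 2 -> lo=[2] hi=[] -> (len(lo)=1, len(hi)=0, max(lo)=2)
Step 2: insert 25 -> lo=[2] hi=[25] -> (len(lo)=1, len(hi)=1, max(lo)=2)
Step 3: insert 12 -> lo=[2, 12] hi=[25] -> (len(lo)=2, len(hi)=1, max(lo)=12)
Step 4: insert 2 -> lo=[2, 2] hi=[12, 25] -> (len(lo)=2, len(hi)=2, max(lo)=2)
Step 5: insert 45 -> lo=[2, 2, 12] hi=[25, 45] -> (len(lo)=3, len(hi)=2, max(lo)=12)
Step 6: insert 47 -> lo=[2, 2, 12] hi=[25, 45, 47] -> (len(lo)=3, len(hi)=3, max(lo)=12)
Step 7: insert 35 -> lo=[2, 2, 12, 25] hi=[35, 45, 47] -> (len(lo)=4, len(hi)=3, max(lo)=25)
Step 8: insert 20 -> lo=[2, 2, 12, 20] hi=[25, 35, 45, 47] -> (len(lo)=4, len(hi)=4, max(lo)=20)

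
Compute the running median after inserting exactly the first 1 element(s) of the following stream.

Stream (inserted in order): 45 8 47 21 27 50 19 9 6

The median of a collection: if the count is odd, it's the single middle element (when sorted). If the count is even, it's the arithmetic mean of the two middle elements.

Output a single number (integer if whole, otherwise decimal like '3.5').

Answer: 45

Derivation:
Step 1: insert 45 -> lo=[45] (size 1, max 45) hi=[] (size 0) -> median=45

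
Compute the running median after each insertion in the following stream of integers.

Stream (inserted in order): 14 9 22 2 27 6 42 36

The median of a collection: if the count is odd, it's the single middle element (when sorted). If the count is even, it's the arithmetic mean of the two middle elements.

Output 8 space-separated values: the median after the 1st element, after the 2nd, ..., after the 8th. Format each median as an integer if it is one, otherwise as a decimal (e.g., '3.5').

Answer: 14 11.5 14 11.5 14 11.5 14 18

Derivation:
Step 1: insert 14 -> lo=[14] (size 1, max 14) hi=[] (size 0) -> median=14
Step 2: insert 9 -> lo=[9] (size 1, max 9) hi=[14] (size 1, min 14) -> median=11.5
Step 3: insert 22 -> lo=[9, 14] (size 2, max 14) hi=[22] (size 1, min 22) -> median=14
Step 4: insert 2 -> lo=[2, 9] (size 2, max 9) hi=[14, 22] (size 2, min 14) -> median=11.5
Step 5: insert 27 -> lo=[2, 9, 14] (size 3, max 14) hi=[22, 27] (size 2, min 22) -> median=14
Step 6: insert 6 -> lo=[2, 6, 9] (size 3, max 9) hi=[14, 22, 27] (size 3, min 14) -> median=11.5
Step 7: insert 42 -> lo=[2, 6, 9, 14] (size 4, max 14) hi=[22, 27, 42] (size 3, min 22) -> median=14
Step 8: insert 36 -> lo=[2, 6, 9, 14] (size 4, max 14) hi=[22, 27, 36, 42] (size 4, min 22) -> median=18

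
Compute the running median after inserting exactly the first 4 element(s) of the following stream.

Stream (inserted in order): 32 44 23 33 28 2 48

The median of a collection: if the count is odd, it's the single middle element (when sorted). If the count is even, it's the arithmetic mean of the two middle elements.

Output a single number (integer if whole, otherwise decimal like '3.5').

Answer: 32.5

Derivation:
Step 1: insert 32 -> lo=[32] (size 1, max 32) hi=[] (size 0) -> median=32
Step 2: insert 44 -> lo=[32] (size 1, max 32) hi=[44] (size 1, min 44) -> median=38
Step 3: insert 23 -> lo=[23, 32] (size 2, max 32) hi=[44] (size 1, min 44) -> median=32
Step 4: insert 33 -> lo=[23, 32] (size 2, max 32) hi=[33, 44] (size 2, min 33) -> median=32.5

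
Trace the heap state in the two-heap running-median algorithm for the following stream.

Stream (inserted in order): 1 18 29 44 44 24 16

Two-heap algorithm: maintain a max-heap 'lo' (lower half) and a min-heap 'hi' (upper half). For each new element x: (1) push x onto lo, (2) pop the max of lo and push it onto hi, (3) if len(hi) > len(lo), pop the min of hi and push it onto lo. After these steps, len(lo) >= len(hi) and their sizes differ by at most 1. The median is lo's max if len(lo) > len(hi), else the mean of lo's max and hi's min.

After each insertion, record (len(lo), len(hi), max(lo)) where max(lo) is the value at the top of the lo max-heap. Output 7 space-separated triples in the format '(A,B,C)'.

Answer: (1,0,1) (1,1,1) (2,1,18) (2,2,18) (3,2,29) (3,3,24) (4,3,24)

Derivation:
Step 1: insert 1 -> lo=[1] hi=[] -> (len(lo)=1, len(hi)=0, max(lo)=1)
Step 2: insert 18 -> lo=[1] hi=[18] -> (len(lo)=1, len(hi)=1, max(lo)=1)
Step 3: insert 29 -> lo=[1, 18] hi=[29] -> (len(lo)=2, len(hi)=1, max(lo)=18)
Step 4: insert 44 -> lo=[1, 18] hi=[29, 44] -> (len(lo)=2, len(hi)=2, max(lo)=18)
Step 5: insert 44 -> lo=[1, 18, 29] hi=[44, 44] -> (len(lo)=3, len(hi)=2, max(lo)=29)
Step 6: insert 24 -> lo=[1, 18, 24] hi=[29, 44, 44] -> (len(lo)=3, len(hi)=3, max(lo)=24)
Step 7: insert 16 -> lo=[1, 16, 18, 24] hi=[29, 44, 44] -> (len(lo)=4, len(hi)=3, max(lo)=24)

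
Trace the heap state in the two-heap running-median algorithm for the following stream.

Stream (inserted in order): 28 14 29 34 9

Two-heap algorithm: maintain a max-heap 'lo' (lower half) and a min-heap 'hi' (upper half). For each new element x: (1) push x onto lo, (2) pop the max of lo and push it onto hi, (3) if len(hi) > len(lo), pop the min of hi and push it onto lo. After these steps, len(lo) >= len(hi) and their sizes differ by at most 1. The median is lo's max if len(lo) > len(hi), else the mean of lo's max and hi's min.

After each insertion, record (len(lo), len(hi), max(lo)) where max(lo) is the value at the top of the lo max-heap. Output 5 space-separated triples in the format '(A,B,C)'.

Answer: (1,0,28) (1,1,14) (2,1,28) (2,2,28) (3,2,28)

Derivation:
Step 1: insert 28 -> lo=[28] hi=[] -> (len(lo)=1, len(hi)=0, max(lo)=28)
Step 2: insert 14 -> lo=[14] hi=[28] -> (len(lo)=1, len(hi)=1, max(lo)=14)
Step 3: insert 29 -> lo=[14, 28] hi=[29] -> (len(lo)=2, len(hi)=1, max(lo)=28)
Step 4: insert 34 -> lo=[14, 28] hi=[29, 34] -> (len(lo)=2, len(hi)=2, max(lo)=28)
Step 5: insert 9 -> lo=[9, 14, 28] hi=[29, 34] -> (len(lo)=3, len(hi)=2, max(lo)=28)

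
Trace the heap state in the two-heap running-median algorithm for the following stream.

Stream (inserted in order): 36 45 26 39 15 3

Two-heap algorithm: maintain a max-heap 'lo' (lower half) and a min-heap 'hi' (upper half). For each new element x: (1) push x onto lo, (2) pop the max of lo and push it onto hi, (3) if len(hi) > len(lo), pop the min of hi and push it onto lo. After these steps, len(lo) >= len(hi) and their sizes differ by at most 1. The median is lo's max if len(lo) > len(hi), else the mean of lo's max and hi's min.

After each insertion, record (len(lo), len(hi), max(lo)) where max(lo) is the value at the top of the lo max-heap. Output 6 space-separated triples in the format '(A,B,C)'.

Answer: (1,0,36) (1,1,36) (2,1,36) (2,2,36) (3,2,36) (3,3,26)

Derivation:
Step 1: insert 36 -> lo=[36] hi=[] -> (len(lo)=1, len(hi)=0, max(lo)=36)
Step 2: insert 45 -> lo=[36] hi=[45] -> (len(lo)=1, len(hi)=1, max(lo)=36)
Step 3: insert 26 -> lo=[26, 36] hi=[45] -> (len(lo)=2, len(hi)=1, max(lo)=36)
Step 4: insert 39 -> lo=[26, 36] hi=[39, 45] -> (len(lo)=2, len(hi)=2, max(lo)=36)
Step 5: insert 15 -> lo=[15, 26, 36] hi=[39, 45] -> (len(lo)=3, len(hi)=2, max(lo)=36)
Step 6: insert 3 -> lo=[3, 15, 26] hi=[36, 39, 45] -> (len(lo)=3, len(hi)=3, max(lo)=26)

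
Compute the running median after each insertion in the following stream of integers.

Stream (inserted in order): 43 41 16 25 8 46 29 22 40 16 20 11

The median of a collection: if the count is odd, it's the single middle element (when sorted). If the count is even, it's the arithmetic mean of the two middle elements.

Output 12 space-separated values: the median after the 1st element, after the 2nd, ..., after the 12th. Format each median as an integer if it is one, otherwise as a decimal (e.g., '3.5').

Step 1: insert 43 -> lo=[43] (size 1, max 43) hi=[] (size 0) -> median=43
Step 2: insert 41 -> lo=[41] (size 1, max 41) hi=[43] (size 1, min 43) -> median=42
Step 3: insert 16 -> lo=[16, 41] (size 2, max 41) hi=[43] (size 1, min 43) -> median=41
Step 4: insert 25 -> lo=[16, 25] (size 2, max 25) hi=[41, 43] (size 2, min 41) -> median=33
Step 5: insert 8 -> lo=[8, 16, 25] (size 3, max 25) hi=[41, 43] (size 2, min 41) -> median=25
Step 6: insert 46 -> lo=[8, 16, 25] (size 3, max 25) hi=[41, 43, 46] (size 3, min 41) -> median=33
Step 7: insert 29 -> lo=[8, 16, 25, 29] (size 4, max 29) hi=[41, 43, 46] (size 3, min 41) -> median=29
Step 8: insert 22 -> lo=[8, 16, 22, 25] (size 4, max 25) hi=[29, 41, 43, 46] (size 4, min 29) -> median=27
Step 9: insert 40 -> lo=[8, 16, 22, 25, 29] (size 5, max 29) hi=[40, 41, 43, 46] (size 4, min 40) -> median=29
Step 10: insert 16 -> lo=[8, 16, 16, 22, 25] (size 5, max 25) hi=[29, 40, 41, 43, 46] (size 5, min 29) -> median=27
Step 11: insert 20 -> lo=[8, 16, 16, 20, 22, 25] (size 6, max 25) hi=[29, 40, 41, 43, 46] (size 5, min 29) -> median=25
Step 12: insert 11 -> lo=[8, 11, 16, 16, 20, 22] (size 6, max 22) hi=[25, 29, 40, 41, 43, 46] (size 6, min 25) -> median=23.5

Answer: 43 42 41 33 25 33 29 27 29 27 25 23.5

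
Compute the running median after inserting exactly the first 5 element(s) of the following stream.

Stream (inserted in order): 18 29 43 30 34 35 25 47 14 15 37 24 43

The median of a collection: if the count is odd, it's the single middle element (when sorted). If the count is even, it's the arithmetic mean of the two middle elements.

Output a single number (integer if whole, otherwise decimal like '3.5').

Step 1: insert 18 -> lo=[18] (size 1, max 18) hi=[] (size 0) -> median=18
Step 2: insert 29 -> lo=[18] (size 1, max 18) hi=[29] (size 1, min 29) -> median=23.5
Step 3: insert 43 -> lo=[18, 29] (size 2, max 29) hi=[43] (size 1, min 43) -> median=29
Step 4: insert 30 -> lo=[18, 29] (size 2, max 29) hi=[30, 43] (size 2, min 30) -> median=29.5
Step 5: insert 34 -> lo=[18, 29, 30] (size 3, max 30) hi=[34, 43] (size 2, min 34) -> median=30

Answer: 30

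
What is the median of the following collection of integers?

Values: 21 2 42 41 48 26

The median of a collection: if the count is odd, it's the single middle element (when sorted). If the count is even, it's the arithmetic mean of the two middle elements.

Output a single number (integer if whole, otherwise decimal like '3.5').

Step 1: insert 21 -> lo=[21] (size 1, max 21) hi=[] (size 0) -> median=21
Step 2: insert 2 -> lo=[2] (size 1, max 2) hi=[21] (size 1, min 21) -> median=11.5
Step 3: insert 42 -> lo=[2, 21] (size 2, max 21) hi=[42] (size 1, min 42) -> median=21
Step 4: insert 41 -> lo=[2, 21] (size 2, max 21) hi=[41, 42] (size 2, min 41) -> median=31
Step 5: insert 48 -> lo=[2, 21, 41] (size 3, max 41) hi=[42, 48] (size 2, min 42) -> median=41
Step 6: insert 26 -> lo=[2, 21, 26] (size 3, max 26) hi=[41, 42, 48] (size 3, min 41) -> median=33.5

Answer: 33.5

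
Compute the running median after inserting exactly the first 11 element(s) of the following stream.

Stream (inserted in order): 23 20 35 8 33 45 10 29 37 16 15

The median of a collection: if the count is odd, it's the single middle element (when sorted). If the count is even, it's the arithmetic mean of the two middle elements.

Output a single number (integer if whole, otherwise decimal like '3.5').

Step 1: insert 23 -> lo=[23] (size 1, max 23) hi=[] (size 0) -> median=23
Step 2: insert 20 -> lo=[20] (size 1, max 20) hi=[23] (size 1, min 23) -> median=21.5
Step 3: insert 35 -> lo=[20, 23] (size 2, max 23) hi=[35] (size 1, min 35) -> median=23
Step 4: insert 8 -> lo=[8, 20] (size 2, max 20) hi=[23, 35] (size 2, min 23) -> median=21.5
Step 5: insert 33 -> lo=[8, 20, 23] (size 3, max 23) hi=[33, 35] (size 2, min 33) -> median=23
Step 6: insert 45 -> lo=[8, 20, 23] (size 3, max 23) hi=[33, 35, 45] (size 3, min 33) -> median=28
Step 7: insert 10 -> lo=[8, 10, 20, 23] (size 4, max 23) hi=[33, 35, 45] (size 3, min 33) -> median=23
Step 8: insert 29 -> lo=[8, 10, 20, 23] (size 4, max 23) hi=[29, 33, 35, 45] (size 4, min 29) -> median=26
Step 9: insert 37 -> lo=[8, 10, 20, 23, 29] (size 5, max 29) hi=[33, 35, 37, 45] (size 4, min 33) -> median=29
Step 10: insert 16 -> lo=[8, 10, 16, 20, 23] (size 5, max 23) hi=[29, 33, 35, 37, 45] (size 5, min 29) -> median=26
Step 11: insert 15 -> lo=[8, 10, 15, 16, 20, 23] (size 6, max 23) hi=[29, 33, 35, 37, 45] (size 5, min 29) -> median=23

Answer: 23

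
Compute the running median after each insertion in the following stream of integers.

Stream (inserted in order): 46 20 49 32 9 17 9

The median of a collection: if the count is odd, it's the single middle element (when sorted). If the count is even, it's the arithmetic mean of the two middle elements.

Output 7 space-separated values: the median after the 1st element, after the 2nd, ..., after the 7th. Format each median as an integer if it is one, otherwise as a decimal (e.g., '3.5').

Answer: 46 33 46 39 32 26 20

Derivation:
Step 1: insert 46 -> lo=[46] (size 1, max 46) hi=[] (size 0) -> median=46
Step 2: insert 20 -> lo=[20] (size 1, max 20) hi=[46] (size 1, min 46) -> median=33
Step 3: insert 49 -> lo=[20, 46] (size 2, max 46) hi=[49] (size 1, min 49) -> median=46
Step 4: insert 32 -> lo=[20, 32] (size 2, max 32) hi=[46, 49] (size 2, min 46) -> median=39
Step 5: insert 9 -> lo=[9, 20, 32] (size 3, max 32) hi=[46, 49] (size 2, min 46) -> median=32
Step 6: insert 17 -> lo=[9, 17, 20] (size 3, max 20) hi=[32, 46, 49] (size 3, min 32) -> median=26
Step 7: insert 9 -> lo=[9, 9, 17, 20] (size 4, max 20) hi=[32, 46, 49] (size 3, min 32) -> median=20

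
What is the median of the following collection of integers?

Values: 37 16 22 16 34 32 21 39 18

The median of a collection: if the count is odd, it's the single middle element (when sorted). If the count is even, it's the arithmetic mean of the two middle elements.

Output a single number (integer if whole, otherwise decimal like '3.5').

Answer: 22

Derivation:
Step 1: insert 37 -> lo=[37] (size 1, max 37) hi=[] (size 0) -> median=37
Step 2: insert 16 -> lo=[16] (size 1, max 16) hi=[37] (size 1, min 37) -> median=26.5
Step 3: insert 22 -> lo=[16, 22] (size 2, max 22) hi=[37] (size 1, min 37) -> median=22
Step 4: insert 16 -> lo=[16, 16] (size 2, max 16) hi=[22, 37] (size 2, min 22) -> median=19
Step 5: insert 34 -> lo=[16, 16, 22] (size 3, max 22) hi=[34, 37] (size 2, min 34) -> median=22
Step 6: insert 32 -> lo=[16, 16, 22] (size 3, max 22) hi=[32, 34, 37] (size 3, min 32) -> median=27
Step 7: insert 21 -> lo=[16, 16, 21, 22] (size 4, max 22) hi=[32, 34, 37] (size 3, min 32) -> median=22
Step 8: insert 39 -> lo=[16, 16, 21, 22] (size 4, max 22) hi=[32, 34, 37, 39] (size 4, min 32) -> median=27
Step 9: insert 18 -> lo=[16, 16, 18, 21, 22] (size 5, max 22) hi=[32, 34, 37, 39] (size 4, min 32) -> median=22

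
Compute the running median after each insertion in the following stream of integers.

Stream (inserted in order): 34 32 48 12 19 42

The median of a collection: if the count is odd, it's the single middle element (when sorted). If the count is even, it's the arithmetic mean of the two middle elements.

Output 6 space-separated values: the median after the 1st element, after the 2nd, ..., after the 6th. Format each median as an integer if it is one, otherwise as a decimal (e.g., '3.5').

Step 1: insert 34 -> lo=[34] (size 1, max 34) hi=[] (size 0) -> median=34
Step 2: insert 32 -> lo=[32] (size 1, max 32) hi=[34] (size 1, min 34) -> median=33
Step 3: insert 48 -> lo=[32, 34] (size 2, max 34) hi=[48] (size 1, min 48) -> median=34
Step 4: insert 12 -> lo=[12, 32] (size 2, max 32) hi=[34, 48] (size 2, min 34) -> median=33
Step 5: insert 19 -> lo=[12, 19, 32] (size 3, max 32) hi=[34, 48] (size 2, min 34) -> median=32
Step 6: insert 42 -> lo=[12, 19, 32] (size 3, max 32) hi=[34, 42, 48] (size 3, min 34) -> median=33

Answer: 34 33 34 33 32 33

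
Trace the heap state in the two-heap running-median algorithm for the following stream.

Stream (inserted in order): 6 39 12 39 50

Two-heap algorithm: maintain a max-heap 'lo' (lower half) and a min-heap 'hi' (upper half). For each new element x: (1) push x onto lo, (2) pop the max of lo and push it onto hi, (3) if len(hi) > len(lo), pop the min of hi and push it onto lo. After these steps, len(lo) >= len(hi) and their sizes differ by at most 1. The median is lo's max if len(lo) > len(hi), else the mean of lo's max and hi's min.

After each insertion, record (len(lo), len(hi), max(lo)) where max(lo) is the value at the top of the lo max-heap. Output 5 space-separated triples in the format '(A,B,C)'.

Answer: (1,0,6) (1,1,6) (2,1,12) (2,2,12) (3,2,39)

Derivation:
Step 1: insert 6 -> lo=[6] hi=[] -> (len(lo)=1, len(hi)=0, max(lo)=6)
Step 2: insert 39 -> lo=[6] hi=[39] -> (len(lo)=1, len(hi)=1, max(lo)=6)
Step 3: insert 12 -> lo=[6, 12] hi=[39] -> (len(lo)=2, len(hi)=1, max(lo)=12)
Step 4: insert 39 -> lo=[6, 12] hi=[39, 39] -> (len(lo)=2, len(hi)=2, max(lo)=12)
Step 5: insert 50 -> lo=[6, 12, 39] hi=[39, 50] -> (len(lo)=3, len(hi)=2, max(lo)=39)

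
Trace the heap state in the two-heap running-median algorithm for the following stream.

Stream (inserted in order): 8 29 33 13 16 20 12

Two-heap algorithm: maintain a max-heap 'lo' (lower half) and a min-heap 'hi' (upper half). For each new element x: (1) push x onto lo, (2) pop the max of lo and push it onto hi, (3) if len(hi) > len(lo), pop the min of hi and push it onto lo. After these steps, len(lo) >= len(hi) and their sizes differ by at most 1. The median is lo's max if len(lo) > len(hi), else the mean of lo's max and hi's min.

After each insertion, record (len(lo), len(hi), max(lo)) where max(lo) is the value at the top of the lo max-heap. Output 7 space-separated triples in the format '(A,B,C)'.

Step 1: insert 8 -> lo=[8] hi=[] -> (len(lo)=1, len(hi)=0, max(lo)=8)
Step 2: insert 29 -> lo=[8] hi=[29] -> (len(lo)=1, len(hi)=1, max(lo)=8)
Step 3: insert 33 -> lo=[8, 29] hi=[33] -> (len(lo)=2, len(hi)=1, max(lo)=29)
Step 4: insert 13 -> lo=[8, 13] hi=[29, 33] -> (len(lo)=2, len(hi)=2, max(lo)=13)
Step 5: insert 16 -> lo=[8, 13, 16] hi=[29, 33] -> (len(lo)=3, len(hi)=2, max(lo)=16)
Step 6: insert 20 -> lo=[8, 13, 16] hi=[20, 29, 33] -> (len(lo)=3, len(hi)=3, max(lo)=16)
Step 7: insert 12 -> lo=[8, 12, 13, 16] hi=[20, 29, 33] -> (len(lo)=4, len(hi)=3, max(lo)=16)

Answer: (1,0,8) (1,1,8) (2,1,29) (2,2,13) (3,2,16) (3,3,16) (4,3,16)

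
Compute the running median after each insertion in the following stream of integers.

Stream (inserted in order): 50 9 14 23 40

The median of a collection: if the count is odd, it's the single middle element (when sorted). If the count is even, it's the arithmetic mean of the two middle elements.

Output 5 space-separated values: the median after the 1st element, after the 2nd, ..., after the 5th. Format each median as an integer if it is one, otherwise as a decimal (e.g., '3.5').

Step 1: insert 50 -> lo=[50] (size 1, max 50) hi=[] (size 0) -> median=50
Step 2: insert 9 -> lo=[9] (size 1, max 9) hi=[50] (size 1, min 50) -> median=29.5
Step 3: insert 14 -> lo=[9, 14] (size 2, max 14) hi=[50] (size 1, min 50) -> median=14
Step 4: insert 23 -> lo=[9, 14] (size 2, max 14) hi=[23, 50] (size 2, min 23) -> median=18.5
Step 5: insert 40 -> lo=[9, 14, 23] (size 3, max 23) hi=[40, 50] (size 2, min 40) -> median=23

Answer: 50 29.5 14 18.5 23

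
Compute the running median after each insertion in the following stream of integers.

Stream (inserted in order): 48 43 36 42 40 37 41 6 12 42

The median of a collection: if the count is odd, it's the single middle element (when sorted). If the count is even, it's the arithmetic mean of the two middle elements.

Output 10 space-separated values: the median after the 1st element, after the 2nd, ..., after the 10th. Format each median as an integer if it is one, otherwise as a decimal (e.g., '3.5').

Answer: 48 45.5 43 42.5 42 41 41 40.5 40 40.5

Derivation:
Step 1: insert 48 -> lo=[48] (size 1, max 48) hi=[] (size 0) -> median=48
Step 2: insert 43 -> lo=[43] (size 1, max 43) hi=[48] (size 1, min 48) -> median=45.5
Step 3: insert 36 -> lo=[36, 43] (size 2, max 43) hi=[48] (size 1, min 48) -> median=43
Step 4: insert 42 -> lo=[36, 42] (size 2, max 42) hi=[43, 48] (size 2, min 43) -> median=42.5
Step 5: insert 40 -> lo=[36, 40, 42] (size 3, max 42) hi=[43, 48] (size 2, min 43) -> median=42
Step 6: insert 37 -> lo=[36, 37, 40] (size 3, max 40) hi=[42, 43, 48] (size 3, min 42) -> median=41
Step 7: insert 41 -> lo=[36, 37, 40, 41] (size 4, max 41) hi=[42, 43, 48] (size 3, min 42) -> median=41
Step 8: insert 6 -> lo=[6, 36, 37, 40] (size 4, max 40) hi=[41, 42, 43, 48] (size 4, min 41) -> median=40.5
Step 9: insert 12 -> lo=[6, 12, 36, 37, 40] (size 5, max 40) hi=[41, 42, 43, 48] (size 4, min 41) -> median=40
Step 10: insert 42 -> lo=[6, 12, 36, 37, 40] (size 5, max 40) hi=[41, 42, 42, 43, 48] (size 5, min 41) -> median=40.5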